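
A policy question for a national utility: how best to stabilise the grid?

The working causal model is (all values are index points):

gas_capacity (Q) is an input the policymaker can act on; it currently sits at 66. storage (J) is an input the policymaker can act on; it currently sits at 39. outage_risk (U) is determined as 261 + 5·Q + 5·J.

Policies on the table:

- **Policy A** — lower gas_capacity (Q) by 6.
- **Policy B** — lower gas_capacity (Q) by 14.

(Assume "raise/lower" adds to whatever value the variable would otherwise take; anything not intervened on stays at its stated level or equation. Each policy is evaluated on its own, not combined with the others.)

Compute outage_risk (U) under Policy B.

Policy B (Q − 14):
  Q = 66 − 14 = 52
  J = 39
  U = 261 + 5·52 + 5·39 = 716

716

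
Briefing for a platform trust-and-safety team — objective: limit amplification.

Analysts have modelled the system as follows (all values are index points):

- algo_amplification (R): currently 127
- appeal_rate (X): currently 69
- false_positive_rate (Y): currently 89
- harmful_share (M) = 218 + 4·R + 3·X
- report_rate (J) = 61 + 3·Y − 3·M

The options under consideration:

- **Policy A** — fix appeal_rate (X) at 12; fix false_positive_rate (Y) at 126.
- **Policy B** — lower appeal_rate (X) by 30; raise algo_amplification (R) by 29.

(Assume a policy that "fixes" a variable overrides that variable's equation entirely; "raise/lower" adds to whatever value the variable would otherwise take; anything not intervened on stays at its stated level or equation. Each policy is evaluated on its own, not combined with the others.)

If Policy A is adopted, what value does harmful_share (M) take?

Policy A (X := 12, Y := 126):
  R = 127
  X = 12
  M = 218 + 4·127 + 3·12 = 762

762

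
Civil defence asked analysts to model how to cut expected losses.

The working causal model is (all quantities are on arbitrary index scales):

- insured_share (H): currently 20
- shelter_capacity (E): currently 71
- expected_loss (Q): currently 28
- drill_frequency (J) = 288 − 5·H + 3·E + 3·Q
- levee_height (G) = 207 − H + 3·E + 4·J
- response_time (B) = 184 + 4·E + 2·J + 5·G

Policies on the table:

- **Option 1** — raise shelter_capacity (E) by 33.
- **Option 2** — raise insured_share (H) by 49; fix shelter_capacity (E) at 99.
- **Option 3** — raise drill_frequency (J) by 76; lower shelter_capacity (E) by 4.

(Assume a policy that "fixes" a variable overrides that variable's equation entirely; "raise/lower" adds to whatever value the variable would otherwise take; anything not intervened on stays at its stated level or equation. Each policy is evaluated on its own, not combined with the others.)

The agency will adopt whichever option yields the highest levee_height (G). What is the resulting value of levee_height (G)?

2835

Option 1 (E + 33):
  H = 20
  E = 71 + 33 = 104
  Q = 28
  J = 288 − 5·20 + 3·104 + 3·28 = 584
  G = 207 − 20 + 3·104 + 4·584 = 2835
Option 2 (H + 49, E := 99):
  H = 20 + 49 = 69
  E = 99
  Q = 28
  J = 288 − 5·69 + 3·99 + 3·28 = 324
  G = 207 − 69 + 3·99 + 4·324 = 1731
Option 3 (J + 76, E − 4):
  H = 20
  E = 71 − 4 = 67
  Q = 28
  J = 288 − 5·20 + 3·67 + 3·28 (+76 from intervention) = 549
  G = 207 − 20 + 3·67 + 4·549 = 2584
Comparing — Option 1: G=2835, Option 2: G=1731, Option 3: G=2584. Highest is 2835 (Option 1).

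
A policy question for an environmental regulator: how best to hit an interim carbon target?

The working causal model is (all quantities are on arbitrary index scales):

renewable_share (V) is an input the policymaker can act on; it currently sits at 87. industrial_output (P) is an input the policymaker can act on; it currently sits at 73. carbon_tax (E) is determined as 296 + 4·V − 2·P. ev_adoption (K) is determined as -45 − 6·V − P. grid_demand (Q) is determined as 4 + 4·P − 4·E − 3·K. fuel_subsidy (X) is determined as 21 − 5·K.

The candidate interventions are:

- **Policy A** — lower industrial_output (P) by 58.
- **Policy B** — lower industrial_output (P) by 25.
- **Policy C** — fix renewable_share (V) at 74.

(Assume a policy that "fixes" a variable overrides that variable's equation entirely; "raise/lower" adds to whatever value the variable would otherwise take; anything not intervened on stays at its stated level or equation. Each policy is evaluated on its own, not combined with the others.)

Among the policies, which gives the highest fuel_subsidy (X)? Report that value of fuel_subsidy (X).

Policy A (P − 58):
  V = 87
  P = 73 − 58 = 15
  K = -45 − 6·87 − 15 = -582
  X = 21 − 5·(-582) = 2931
Policy B (P − 25):
  V = 87
  P = 73 − 25 = 48
  K = -45 − 6·87 − 48 = -615
  X = 21 − 5·(-615) = 3096
Policy C (V := 74):
  V = 74
  P = 73
  K = -45 − 6·74 − 73 = -562
  X = 21 − 5·(-562) = 2831
Comparing — Policy A: X=2931, Policy B: X=3096, Policy C: X=2831. Highest is 3096 (Policy B).

3096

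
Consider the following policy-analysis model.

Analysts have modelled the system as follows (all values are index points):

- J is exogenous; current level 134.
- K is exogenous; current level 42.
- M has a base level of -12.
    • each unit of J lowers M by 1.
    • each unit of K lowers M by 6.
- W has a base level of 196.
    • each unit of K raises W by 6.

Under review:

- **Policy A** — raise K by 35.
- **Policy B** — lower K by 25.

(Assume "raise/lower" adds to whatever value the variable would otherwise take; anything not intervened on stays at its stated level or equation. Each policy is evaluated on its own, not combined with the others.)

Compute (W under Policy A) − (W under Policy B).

Policy A (K + 35):
  K = 42 + 35 = 77
  W = 196 + 6·77 = 658
Policy B (K − 25):
  K = 42 − 25 = 17
  W = 196 + 6·17 = 298
W: 658 − 298 = 360

360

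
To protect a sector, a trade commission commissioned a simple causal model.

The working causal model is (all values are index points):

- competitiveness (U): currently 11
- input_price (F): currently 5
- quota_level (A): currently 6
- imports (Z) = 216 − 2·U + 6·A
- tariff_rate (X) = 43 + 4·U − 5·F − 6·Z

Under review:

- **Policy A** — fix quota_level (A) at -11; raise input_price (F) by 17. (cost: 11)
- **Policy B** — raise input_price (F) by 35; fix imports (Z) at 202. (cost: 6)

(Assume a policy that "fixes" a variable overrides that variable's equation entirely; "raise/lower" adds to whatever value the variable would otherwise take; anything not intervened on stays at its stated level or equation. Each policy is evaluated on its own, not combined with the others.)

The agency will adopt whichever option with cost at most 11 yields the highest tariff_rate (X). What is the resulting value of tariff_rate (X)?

-791

Policy A (A := -11, F + 17):
  U = 11
  F = 5 + 17 = 22
  A = -11
  Z = 216 − 2·11 + 6·(-11) = 128
  X = 43 + 4·11 − 5·22 − 6·128 = -791
Policy B (F + 35, Z := 202):
  U = 11
  F = 5 + 35 = 40
  A = 6
  Z = 202
  X = 43 + 4·11 − 5·40 − 6·202 = -1325
Comparing — Policy A: X=-791, Policy B: X=-1325. Highest is -791 (Policy A).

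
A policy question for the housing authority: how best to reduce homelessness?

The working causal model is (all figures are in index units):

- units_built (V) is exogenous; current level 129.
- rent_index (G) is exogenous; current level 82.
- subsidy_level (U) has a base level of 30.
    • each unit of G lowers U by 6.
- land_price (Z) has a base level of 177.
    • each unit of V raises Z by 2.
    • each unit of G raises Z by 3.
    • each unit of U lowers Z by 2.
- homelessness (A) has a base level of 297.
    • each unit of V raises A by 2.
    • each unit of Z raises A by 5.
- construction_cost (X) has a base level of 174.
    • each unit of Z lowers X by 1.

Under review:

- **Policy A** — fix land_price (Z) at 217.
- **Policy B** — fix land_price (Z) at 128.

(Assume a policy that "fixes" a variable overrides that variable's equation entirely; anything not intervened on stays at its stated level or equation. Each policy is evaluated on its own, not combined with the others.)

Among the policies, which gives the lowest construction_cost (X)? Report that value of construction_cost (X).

-43

Policy A (Z := 217):
  V = 129
  G = 82
  U = 30 − 6·82 = -462
  Z = 217
  X = 174 − 217 = -43
Policy B (Z := 128):
  V = 129
  G = 82
  U = 30 − 6·82 = -462
  Z = 128
  X = 174 − 128 = 46
Comparing — Policy A: X=-43, Policy B: X=46. Lowest is -43 (Policy A).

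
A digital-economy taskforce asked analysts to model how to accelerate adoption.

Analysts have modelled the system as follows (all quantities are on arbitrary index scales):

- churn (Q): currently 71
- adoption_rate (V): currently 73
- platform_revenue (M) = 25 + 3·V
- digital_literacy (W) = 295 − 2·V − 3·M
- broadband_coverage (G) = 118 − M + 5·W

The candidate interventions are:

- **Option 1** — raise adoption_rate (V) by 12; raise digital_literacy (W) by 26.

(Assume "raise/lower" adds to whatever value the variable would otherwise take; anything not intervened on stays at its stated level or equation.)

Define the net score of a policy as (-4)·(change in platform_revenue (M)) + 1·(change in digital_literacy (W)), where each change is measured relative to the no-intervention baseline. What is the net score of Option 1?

Baseline:
  V = 73
  M = 25 + 3·73 = 244
  W = 295 − 2·73 − 3·244 = -583
Option 1 (V + 12, W + 26):
  V = 73 + 12 = 85
  M = 25 + 3·85 = 280
  W = 295 − 2·85 − 3·280 (+26 from intervention) = -689
ΔM = 280 − 244 = 36; ΔW = -689 − (-583) = -106
Score = (-4)·36 + 1·(-106) = -250

-250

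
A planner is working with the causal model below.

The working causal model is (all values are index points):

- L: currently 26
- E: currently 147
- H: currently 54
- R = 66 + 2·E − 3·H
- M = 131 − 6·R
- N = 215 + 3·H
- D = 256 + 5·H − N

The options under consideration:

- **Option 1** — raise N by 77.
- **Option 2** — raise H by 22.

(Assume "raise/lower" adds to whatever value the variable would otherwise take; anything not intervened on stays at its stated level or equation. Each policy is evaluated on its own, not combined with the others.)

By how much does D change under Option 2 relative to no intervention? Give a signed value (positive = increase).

44

Baseline:
  H = 54
  N = 215 + 3·54 = 377
  D = 256 + 5·54 − 377 = 149
Option 2 (H + 22):
  H = 54 + 22 = 76
  N = 215 + 3·76 = 443
  D = 256 + 5·76 − 443 = 193
Change in D: 193 − 149 = 44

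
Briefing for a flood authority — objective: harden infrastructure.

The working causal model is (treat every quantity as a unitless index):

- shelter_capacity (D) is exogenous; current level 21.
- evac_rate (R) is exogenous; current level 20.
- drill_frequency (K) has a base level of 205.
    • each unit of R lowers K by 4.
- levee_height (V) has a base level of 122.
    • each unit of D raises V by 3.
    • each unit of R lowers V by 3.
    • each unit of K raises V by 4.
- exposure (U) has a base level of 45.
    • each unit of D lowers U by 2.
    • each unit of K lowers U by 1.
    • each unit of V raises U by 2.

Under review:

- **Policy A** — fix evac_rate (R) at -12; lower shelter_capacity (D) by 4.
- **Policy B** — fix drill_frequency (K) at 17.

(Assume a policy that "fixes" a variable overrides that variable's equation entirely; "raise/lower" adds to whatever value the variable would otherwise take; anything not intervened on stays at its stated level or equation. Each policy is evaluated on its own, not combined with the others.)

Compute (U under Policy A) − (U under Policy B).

Policy A (R := -12, D − 4):
  D = 21 − 4 = 17
  R = -12
  K = 205 − 4·(-12) = 253
  V = 122 + 3·17 − 3·(-12) + 4·253 = 1221
  U = 45 − 2·17 − 253 + 2·1221 = 2200
Policy B (K := 17):
  D = 21
  R = 20
  K = 17
  V = 122 + 3·21 − 3·20 + 4·17 = 193
  U = 45 − 2·21 − 17 + 2·193 = 372
U: 2200 − 372 = 1828

1828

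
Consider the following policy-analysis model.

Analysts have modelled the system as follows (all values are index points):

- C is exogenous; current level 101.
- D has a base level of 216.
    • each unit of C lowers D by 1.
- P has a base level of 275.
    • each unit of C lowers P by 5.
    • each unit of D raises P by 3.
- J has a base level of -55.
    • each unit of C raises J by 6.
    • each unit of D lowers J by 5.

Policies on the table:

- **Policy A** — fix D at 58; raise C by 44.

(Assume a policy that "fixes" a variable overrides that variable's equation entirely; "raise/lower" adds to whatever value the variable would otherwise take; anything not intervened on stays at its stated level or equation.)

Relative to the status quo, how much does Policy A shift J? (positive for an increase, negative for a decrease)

549

Baseline:
  C = 101
  D = 216 − 101 = 115
  J = -55 + 6·101 − 5·115 = -24
Policy A (D := 58, C + 44):
  C = 101 + 44 = 145
  D = 58
  J = -55 + 6·145 − 5·58 = 525
Change in J: 525 − (-24) = 549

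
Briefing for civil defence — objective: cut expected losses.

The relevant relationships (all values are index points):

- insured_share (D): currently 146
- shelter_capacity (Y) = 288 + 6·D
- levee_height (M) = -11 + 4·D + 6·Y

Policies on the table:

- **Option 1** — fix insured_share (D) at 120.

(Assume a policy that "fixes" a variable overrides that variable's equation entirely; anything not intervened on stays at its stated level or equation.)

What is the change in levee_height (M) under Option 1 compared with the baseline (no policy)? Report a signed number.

-1040

Baseline:
  D = 146
  Y = 288 + 6·146 = 1164
  M = -11 + 4·146 + 6·1164 = 7557
Option 1 (D := 120):
  D = 120
  Y = 288 + 6·120 = 1008
  M = -11 + 4·120 + 6·1008 = 6517
Change in M: 6517 − 7557 = -1040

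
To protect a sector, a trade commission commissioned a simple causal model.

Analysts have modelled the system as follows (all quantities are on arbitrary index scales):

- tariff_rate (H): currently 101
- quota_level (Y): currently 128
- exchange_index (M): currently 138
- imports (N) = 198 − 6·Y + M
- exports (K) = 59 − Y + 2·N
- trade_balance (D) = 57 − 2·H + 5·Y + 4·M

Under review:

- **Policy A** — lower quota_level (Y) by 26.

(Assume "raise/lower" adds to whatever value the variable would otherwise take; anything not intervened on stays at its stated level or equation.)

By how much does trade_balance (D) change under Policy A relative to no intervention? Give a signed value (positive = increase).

-130

Baseline:
  H = 101
  Y = 128
  M = 138
  D = 57 − 2·101 + 5·128 + 4·138 = 1047
Policy A (Y − 26):
  H = 101
  Y = 128 − 26 = 102
  M = 138
  D = 57 − 2·101 + 5·102 + 4·138 = 917
Change in D: 917 − 1047 = -130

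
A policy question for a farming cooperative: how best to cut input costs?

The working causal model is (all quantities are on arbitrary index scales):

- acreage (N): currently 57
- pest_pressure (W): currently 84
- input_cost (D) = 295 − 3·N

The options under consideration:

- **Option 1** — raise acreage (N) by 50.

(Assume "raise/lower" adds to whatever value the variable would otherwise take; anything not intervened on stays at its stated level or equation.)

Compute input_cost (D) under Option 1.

Option 1 (N + 50):
  N = 57 + 50 = 107
  D = 295 − 3·107 = -26

-26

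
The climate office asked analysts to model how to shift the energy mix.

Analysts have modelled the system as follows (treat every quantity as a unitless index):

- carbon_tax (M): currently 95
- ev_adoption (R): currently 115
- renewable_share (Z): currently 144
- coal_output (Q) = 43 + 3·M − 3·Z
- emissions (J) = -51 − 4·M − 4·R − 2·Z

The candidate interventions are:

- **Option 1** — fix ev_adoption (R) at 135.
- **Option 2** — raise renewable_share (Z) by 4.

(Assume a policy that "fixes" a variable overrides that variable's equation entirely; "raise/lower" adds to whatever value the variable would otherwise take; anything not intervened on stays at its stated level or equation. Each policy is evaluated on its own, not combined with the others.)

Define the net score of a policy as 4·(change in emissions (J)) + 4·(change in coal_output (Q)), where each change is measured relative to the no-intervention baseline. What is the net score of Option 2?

Baseline:
  M = 95
  R = 115
  Z = 144
  Q = 43 + 3·95 − 3·144 = -104
  J = -51 − 4·95 − 4·115 − 2·144 = -1179
Option 2 (Z + 4):
  M = 95
  R = 115
  Z = 144 + 4 = 148
  Q = 43 + 3·95 − 3·148 = -116
  J = -51 − 4·95 − 4·115 − 2·148 = -1187
ΔJ = -1187 − (-1179) = -8; ΔQ = -116 − (-104) = -12
Score = 4·(-8) + 4·(-12) = -80

-80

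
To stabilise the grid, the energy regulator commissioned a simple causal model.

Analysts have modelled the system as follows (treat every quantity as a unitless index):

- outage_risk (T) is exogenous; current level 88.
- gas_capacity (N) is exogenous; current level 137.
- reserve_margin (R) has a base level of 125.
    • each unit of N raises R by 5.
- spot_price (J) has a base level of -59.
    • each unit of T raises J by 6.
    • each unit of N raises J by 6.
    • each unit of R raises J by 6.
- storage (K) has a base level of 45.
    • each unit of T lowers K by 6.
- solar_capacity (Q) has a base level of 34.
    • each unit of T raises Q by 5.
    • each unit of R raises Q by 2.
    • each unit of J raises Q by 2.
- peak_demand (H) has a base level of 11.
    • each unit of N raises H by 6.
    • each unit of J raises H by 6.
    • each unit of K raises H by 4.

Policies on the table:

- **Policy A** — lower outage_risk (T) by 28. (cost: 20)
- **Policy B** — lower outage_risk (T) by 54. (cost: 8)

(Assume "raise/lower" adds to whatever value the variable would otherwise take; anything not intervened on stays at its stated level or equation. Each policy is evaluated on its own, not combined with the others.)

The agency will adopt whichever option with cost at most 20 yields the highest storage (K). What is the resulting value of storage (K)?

Policy A (T − 28):
  T = 88 − 28 = 60
  K = 45 − 6·60 = -315
Policy B (T − 54):
  T = 88 − 54 = 34
  K = 45 − 6·34 = -159
Comparing — Policy A: K=-315, Policy B: K=-159. Highest is -159 (Policy B).

-159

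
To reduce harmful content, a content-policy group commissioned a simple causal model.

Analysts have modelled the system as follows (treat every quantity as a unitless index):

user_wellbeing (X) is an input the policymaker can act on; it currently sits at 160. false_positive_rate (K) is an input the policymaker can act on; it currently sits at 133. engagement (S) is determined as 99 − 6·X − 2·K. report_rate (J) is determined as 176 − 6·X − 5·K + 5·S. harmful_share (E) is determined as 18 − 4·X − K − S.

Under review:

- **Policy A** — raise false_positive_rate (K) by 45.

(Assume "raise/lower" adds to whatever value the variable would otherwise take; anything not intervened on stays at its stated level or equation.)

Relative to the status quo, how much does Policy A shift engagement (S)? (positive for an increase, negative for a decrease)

-90

Baseline:
  X = 160
  K = 133
  S = 99 − 6·160 − 2·133 = -1127
Policy A (K + 45):
  X = 160
  K = 133 + 45 = 178
  S = 99 − 6·160 − 2·178 = -1217
Change in S: -1217 − (-1127) = -90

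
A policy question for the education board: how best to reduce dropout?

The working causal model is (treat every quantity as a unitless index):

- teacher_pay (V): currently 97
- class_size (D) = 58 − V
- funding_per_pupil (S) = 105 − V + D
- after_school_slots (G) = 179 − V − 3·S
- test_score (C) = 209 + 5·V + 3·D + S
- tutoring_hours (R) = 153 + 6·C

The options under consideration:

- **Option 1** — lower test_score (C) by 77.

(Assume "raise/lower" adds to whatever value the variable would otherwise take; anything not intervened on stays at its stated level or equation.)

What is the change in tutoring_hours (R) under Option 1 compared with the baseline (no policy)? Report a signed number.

Baseline:
  V = 97
  D = 58 − 97 = -39
  S = 105 − 97 + (-39) = -31
  C = 209 + 5·97 + 3·(-39) + (-31) = 546
  R = 153 + 6·546 = 3429
Option 1 (C − 77):
  V = 97
  D = 58 − 97 = -39
  S = 105 − 97 + (-39) = -31
  C = 209 + 5·97 + 3·(-39) + (-31) (−77 from intervention) = 469
  R = 153 + 6·469 = 2967
Change in R: 2967 − 3429 = -462

-462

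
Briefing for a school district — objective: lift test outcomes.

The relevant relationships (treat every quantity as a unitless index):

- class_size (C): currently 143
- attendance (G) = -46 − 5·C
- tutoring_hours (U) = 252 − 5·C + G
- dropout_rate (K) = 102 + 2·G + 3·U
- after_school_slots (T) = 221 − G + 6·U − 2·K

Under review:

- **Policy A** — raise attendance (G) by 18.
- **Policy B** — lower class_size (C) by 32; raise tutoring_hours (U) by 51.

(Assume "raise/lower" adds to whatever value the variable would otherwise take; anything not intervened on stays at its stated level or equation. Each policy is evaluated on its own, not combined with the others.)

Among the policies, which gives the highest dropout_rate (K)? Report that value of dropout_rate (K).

Policy A (G + 18):
  C = 143
  G = -46 − 5·143 (+18 from intervention) = -743
  U = 252 − 5·143 + (-743) = -1206
  K = 102 + 2·(-743) + 3·(-1206) = -5002
Policy B (C − 32, U + 51):
  C = 143 − 32 = 111
  G = -46 − 5·111 = -601
  U = 252 − 5·111 + (-601) (+51 from intervention) = -853
  K = 102 + 2·(-601) + 3·(-853) = -3659
Comparing — Policy A: K=-5002, Policy B: K=-3659. Highest is -3659 (Policy B).

-3659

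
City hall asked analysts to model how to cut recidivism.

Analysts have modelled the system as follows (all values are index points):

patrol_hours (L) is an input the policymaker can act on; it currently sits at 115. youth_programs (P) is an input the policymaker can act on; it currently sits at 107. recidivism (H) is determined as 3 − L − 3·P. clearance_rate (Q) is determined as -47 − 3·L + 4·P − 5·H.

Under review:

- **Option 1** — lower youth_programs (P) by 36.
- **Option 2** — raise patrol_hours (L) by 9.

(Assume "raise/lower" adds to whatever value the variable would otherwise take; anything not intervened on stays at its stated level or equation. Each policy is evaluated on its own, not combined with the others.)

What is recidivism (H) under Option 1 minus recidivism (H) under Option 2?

117

Option 1 (P − 36):
  L = 115
  P = 107 − 36 = 71
  H = 3 − 115 − 3·71 = -325
Option 2 (L + 9):
  L = 115 + 9 = 124
  P = 107
  H = 3 − 124 − 3·107 = -442
H: -325 − (-442) = 117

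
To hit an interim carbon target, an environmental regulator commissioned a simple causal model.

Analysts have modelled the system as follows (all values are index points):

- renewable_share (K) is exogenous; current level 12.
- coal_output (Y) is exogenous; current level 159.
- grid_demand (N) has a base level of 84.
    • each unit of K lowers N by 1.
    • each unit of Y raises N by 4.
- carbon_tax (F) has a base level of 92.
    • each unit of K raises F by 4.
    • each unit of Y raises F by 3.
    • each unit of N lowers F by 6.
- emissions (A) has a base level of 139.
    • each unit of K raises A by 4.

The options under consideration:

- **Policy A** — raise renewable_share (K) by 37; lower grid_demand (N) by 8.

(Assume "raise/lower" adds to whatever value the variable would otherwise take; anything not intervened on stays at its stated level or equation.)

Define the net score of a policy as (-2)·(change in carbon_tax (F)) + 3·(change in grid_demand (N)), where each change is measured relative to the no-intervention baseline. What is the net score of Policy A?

-971

Baseline:
  K = 12
  Y = 159
  N = 84 − 12 + 4·159 = 708
  F = 92 + 4·12 + 3·159 − 6·708 = -3631
Policy A (K + 37, N − 8):
  K = 12 + 37 = 49
  Y = 159
  N = 84 − 49 + 4·159 (−8 from intervention) = 663
  F = 92 + 4·49 + 3·159 − 6·663 = -3213
ΔF = -3213 − (-3631) = 418; ΔN = 663 − 708 = -45
Score = (-2)·418 + 3·(-45) = -971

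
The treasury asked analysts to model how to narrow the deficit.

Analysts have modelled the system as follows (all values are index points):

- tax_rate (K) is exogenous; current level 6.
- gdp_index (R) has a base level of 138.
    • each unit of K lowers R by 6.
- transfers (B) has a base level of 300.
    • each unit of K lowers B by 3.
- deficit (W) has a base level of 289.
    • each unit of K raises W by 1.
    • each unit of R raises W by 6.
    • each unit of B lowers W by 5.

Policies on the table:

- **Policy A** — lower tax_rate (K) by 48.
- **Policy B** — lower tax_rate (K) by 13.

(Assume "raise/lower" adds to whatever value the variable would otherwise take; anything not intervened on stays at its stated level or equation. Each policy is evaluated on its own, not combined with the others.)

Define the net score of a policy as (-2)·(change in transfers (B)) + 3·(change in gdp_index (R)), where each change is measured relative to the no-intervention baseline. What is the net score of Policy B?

156

Baseline:
  K = 6
  R = 138 − 6·6 = 102
  B = 300 − 3·6 = 282
Policy B (K − 13):
  K = 6 − 13 = -7
  R = 138 − 6·(-7) = 180
  B = 300 − 3·(-7) = 321
ΔB = 321 − 282 = 39; ΔR = 180 − 102 = 78
Score = (-2)·39 + 3·78 = 156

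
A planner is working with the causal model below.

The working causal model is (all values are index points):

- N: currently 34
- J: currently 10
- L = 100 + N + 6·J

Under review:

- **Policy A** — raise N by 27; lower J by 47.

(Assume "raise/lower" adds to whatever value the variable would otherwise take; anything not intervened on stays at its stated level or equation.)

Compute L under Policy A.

Policy A (N + 27, J − 47):
  N = 34 + 27 = 61
  J = 10 − 47 = -37
  L = 100 + 61 + 6·(-37) = -61

-61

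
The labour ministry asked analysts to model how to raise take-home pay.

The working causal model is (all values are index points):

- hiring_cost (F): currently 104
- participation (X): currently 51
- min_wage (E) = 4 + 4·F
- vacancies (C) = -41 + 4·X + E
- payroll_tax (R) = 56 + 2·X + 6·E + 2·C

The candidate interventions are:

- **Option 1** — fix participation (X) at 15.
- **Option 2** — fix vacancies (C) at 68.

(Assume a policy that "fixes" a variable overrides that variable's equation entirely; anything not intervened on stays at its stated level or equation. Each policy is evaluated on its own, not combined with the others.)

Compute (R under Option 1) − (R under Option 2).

Option 1 (X := 15):
  F = 104
  X = 15
  E = 4 + 4·104 = 420
  C = -41 + 4·15 + 420 = 439
  R = 56 + 2·15 + 6·420 + 2·439 = 3484
Option 2 (C := 68):
  F = 104
  X = 51
  E = 4 + 4·104 = 420
  C = 68
  R = 56 + 2·51 + 6·420 + 2·68 = 2814
R: 3484 − 2814 = 670

670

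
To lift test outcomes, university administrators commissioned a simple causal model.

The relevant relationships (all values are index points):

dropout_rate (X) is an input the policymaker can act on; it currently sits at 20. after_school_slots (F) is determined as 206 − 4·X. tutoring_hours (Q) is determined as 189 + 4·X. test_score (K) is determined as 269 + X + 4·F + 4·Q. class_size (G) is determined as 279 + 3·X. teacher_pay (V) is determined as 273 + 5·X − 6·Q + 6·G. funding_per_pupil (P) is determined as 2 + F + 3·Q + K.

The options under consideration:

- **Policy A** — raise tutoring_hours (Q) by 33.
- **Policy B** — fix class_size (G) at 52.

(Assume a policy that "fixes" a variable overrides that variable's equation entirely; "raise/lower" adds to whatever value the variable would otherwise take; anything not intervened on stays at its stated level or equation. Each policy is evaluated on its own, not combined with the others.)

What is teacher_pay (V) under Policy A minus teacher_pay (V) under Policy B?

1524

Policy A (Q + 33):
  X = 20
  Q = 189 + 4·20 (+33 from intervention) = 302
  G = 279 + 3·20 = 339
  V = 273 + 5·20 − 6·302 + 6·339 = 595
Policy B (G := 52):
  X = 20
  Q = 189 + 4·20 = 269
  G = 52
  V = 273 + 5·20 − 6·269 + 6·52 = -929
V: 595 − (-929) = 1524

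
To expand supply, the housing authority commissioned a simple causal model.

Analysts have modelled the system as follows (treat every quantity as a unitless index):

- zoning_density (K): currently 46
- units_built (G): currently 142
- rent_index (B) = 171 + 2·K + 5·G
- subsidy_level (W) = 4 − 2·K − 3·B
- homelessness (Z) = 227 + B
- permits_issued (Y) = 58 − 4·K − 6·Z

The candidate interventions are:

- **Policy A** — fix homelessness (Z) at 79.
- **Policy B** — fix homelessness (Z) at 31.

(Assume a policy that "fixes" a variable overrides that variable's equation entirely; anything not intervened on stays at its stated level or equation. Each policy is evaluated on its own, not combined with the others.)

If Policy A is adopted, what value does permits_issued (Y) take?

Policy A (Z := 79):
  K = 46
  G = 142
  B = 171 + 2·46 + 5·142 = 973
  Z = 79
  Y = 58 − 4·46 − 6·79 = -600

-600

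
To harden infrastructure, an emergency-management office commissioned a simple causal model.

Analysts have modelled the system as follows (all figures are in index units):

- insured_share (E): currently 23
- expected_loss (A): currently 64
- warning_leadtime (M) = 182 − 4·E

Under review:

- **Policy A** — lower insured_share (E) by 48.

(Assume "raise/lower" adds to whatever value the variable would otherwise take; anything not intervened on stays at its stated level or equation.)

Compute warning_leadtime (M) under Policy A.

Policy A (E − 48):
  E = 23 − 48 = -25
  M = 182 − 4·(-25) = 282

282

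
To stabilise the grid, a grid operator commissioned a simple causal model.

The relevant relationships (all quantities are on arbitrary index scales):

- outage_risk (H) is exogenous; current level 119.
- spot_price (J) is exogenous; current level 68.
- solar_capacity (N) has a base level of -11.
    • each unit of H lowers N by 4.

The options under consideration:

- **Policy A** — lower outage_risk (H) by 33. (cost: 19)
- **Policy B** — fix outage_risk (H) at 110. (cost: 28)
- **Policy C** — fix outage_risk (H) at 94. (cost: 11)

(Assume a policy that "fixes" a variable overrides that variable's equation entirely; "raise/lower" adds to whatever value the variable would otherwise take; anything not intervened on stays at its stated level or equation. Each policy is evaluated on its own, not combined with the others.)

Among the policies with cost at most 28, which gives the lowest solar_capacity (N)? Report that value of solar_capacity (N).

Policy A (H − 33):
  H = 119 − 33 = 86
  N = -11 − 4·86 = -355
Policy B (H := 110):
  H = 110
  N = -11 − 4·110 = -451
Policy C (H := 94):
  H = 94
  N = -11 − 4·94 = -387
Comparing — Policy A: N=-355, Policy B: N=-451, Policy C: N=-387. Lowest is -451 (Policy B).

-451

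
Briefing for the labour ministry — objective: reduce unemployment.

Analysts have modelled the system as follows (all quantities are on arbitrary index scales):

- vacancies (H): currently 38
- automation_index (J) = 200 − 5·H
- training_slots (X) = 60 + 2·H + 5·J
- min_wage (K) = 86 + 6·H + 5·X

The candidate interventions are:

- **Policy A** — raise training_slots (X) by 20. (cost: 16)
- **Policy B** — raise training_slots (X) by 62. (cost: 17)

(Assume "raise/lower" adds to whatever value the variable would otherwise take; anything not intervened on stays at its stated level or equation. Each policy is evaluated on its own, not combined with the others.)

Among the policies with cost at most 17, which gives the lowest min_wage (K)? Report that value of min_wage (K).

1344

Policy A (X + 20):
  H = 38
  J = 200 − 5·38 = 10
  X = 60 + 2·38 + 5·10 (+20 from intervention) = 206
  K = 86 + 6·38 + 5·206 = 1344
Policy B (X + 62):
  H = 38
  J = 200 − 5·38 = 10
  X = 60 + 2·38 + 5·10 (+62 from intervention) = 248
  K = 86 + 6·38 + 5·248 = 1554
Comparing — Policy A: K=1344, Policy B: K=1554. Lowest is 1344 (Policy A).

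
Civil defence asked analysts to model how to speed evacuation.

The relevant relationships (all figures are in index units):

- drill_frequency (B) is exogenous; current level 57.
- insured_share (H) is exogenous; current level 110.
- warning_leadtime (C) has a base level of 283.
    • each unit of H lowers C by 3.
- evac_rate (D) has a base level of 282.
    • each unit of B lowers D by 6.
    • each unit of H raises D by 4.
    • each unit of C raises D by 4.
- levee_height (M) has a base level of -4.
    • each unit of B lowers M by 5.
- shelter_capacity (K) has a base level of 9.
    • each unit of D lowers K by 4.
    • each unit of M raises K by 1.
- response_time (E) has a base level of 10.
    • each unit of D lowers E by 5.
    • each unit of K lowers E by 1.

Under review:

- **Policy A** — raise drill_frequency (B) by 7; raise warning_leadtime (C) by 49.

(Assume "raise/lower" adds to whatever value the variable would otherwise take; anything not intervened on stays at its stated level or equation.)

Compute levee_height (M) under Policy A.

-324

Policy A (B + 7, C + 49):
  B = 57 + 7 = 64
  M = -4 − 5·64 = -324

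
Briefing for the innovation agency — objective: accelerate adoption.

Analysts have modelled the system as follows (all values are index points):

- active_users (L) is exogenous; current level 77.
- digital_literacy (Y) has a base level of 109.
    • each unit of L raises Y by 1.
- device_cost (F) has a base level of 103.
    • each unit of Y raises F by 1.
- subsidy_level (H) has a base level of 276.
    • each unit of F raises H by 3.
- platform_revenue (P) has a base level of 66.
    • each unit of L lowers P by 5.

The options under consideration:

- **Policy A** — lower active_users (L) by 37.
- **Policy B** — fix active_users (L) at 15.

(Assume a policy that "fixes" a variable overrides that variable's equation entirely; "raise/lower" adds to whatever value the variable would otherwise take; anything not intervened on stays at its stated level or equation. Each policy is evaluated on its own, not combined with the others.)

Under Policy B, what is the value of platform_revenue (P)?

-9

Policy B (L := 15):
  L = 15
  P = 66 − 5·15 = -9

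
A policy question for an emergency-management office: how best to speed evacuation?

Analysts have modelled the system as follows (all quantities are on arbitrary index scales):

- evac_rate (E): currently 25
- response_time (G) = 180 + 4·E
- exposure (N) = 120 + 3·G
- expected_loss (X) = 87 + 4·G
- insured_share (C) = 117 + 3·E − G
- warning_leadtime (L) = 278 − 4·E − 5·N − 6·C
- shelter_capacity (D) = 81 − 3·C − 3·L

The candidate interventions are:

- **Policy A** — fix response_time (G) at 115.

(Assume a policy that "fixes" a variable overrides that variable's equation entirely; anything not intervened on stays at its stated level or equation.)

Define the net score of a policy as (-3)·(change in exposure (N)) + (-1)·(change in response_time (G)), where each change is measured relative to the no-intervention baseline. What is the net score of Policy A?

1650

Baseline:
  E = 25
  G = 180 + 4·25 = 280
  N = 120 + 3·280 = 960
Policy A (G := 115):
  E = 25
  G = 115
  N = 120 + 3·115 = 465
ΔN = 465 − 960 = -495; ΔG = 115 − 280 = -165
Score = (-3)·(-495) + (-1)·(-165) = 1650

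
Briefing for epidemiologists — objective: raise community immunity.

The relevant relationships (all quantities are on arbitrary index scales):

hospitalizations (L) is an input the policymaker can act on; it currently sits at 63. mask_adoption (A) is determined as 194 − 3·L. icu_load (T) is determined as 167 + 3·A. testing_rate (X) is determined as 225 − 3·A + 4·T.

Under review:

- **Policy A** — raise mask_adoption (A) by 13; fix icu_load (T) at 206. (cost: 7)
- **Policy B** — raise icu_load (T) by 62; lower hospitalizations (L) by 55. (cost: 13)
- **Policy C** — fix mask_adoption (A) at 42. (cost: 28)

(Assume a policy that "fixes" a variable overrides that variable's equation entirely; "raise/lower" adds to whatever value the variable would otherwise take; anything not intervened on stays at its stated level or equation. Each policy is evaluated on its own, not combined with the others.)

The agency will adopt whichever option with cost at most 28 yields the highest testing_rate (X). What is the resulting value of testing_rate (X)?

2671

Policy A (A + 13, T := 206):
  L = 63
  A = 194 − 3·63 (+13 from intervention) = 18
  T = 206
  X = 225 − 3·18 + 4·206 = 995
Policy B (T + 62, L − 55):
  L = 63 − 55 = 8
  A = 194 − 3·8 = 170
  T = 167 + 3·170 (+62 from intervention) = 739
  X = 225 − 3·170 + 4·739 = 2671
Policy C (A := 42):
  L = 63
  A = 42
  T = 167 + 3·42 = 293
  X = 225 − 3·42 + 4·293 = 1271
Comparing — Policy A: X=995, Policy B: X=2671, Policy C: X=1271. Highest is 2671 (Policy B).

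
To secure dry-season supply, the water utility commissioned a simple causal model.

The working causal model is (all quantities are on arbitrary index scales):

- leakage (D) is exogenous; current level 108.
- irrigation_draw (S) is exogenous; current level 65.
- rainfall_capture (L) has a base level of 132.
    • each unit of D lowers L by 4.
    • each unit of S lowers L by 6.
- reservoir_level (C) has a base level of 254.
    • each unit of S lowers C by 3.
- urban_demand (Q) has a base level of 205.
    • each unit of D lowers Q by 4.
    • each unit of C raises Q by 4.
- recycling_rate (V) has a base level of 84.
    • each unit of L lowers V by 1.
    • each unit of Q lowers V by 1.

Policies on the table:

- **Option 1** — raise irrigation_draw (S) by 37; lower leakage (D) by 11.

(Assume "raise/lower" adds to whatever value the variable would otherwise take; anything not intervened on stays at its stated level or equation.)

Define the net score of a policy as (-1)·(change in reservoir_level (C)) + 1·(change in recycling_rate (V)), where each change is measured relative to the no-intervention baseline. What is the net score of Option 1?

Baseline:
  D = 108
  S = 65
  L = 132 − 4·108 − 6·65 = -690
  C = 254 − 3·65 = 59
  Q = 205 − 4·108 + 4·59 = 9
  V = 84 − (-690) − 9 = 765
Option 1 (S + 37, D − 11):
  D = 108 − 11 = 97
  S = 65 + 37 = 102
  L = 132 − 4·97 − 6·102 = -868
  C = 254 − 3·102 = -52
  Q = 205 − 4·97 + 4·(-52) = -391
  V = 84 − (-868) − (-391) = 1343
ΔC = -52 − 59 = -111; ΔV = 1343 − 765 = 578
Score = (-1)·(-111) + 1·578 = 689

689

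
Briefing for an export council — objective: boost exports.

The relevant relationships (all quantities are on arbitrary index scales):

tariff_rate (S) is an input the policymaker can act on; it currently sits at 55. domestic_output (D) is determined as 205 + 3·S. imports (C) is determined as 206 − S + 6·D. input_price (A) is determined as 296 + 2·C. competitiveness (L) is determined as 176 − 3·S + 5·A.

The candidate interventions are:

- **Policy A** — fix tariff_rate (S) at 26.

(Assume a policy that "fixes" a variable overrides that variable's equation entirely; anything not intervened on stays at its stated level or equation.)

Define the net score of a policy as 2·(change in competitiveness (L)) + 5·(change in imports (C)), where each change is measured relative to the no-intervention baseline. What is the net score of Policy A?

-12151

Baseline:
  S = 55
  D = 205 + 3·55 = 370
  C = 206 − 55 + 6·370 = 2371
  A = 296 + 2·2371 = 5038
  L = 176 − 3·55 + 5·5038 = 25201
Policy A (S := 26):
  S = 26
  D = 205 + 3·26 = 283
  C = 206 − 26 + 6·283 = 1878
  A = 296 + 2·1878 = 4052
  L = 176 − 3·26 + 5·4052 = 20358
ΔL = 20358 − 25201 = -4843; ΔC = 1878 − 2371 = -493
Score = 2·(-4843) + 5·(-493) = -12151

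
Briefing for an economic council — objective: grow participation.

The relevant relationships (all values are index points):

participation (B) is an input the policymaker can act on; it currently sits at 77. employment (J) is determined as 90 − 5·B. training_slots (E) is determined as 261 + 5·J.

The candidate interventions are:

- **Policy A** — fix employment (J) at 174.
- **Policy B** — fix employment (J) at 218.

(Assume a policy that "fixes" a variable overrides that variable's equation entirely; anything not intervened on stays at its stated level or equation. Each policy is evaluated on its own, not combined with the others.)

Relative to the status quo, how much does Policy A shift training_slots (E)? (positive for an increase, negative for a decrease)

2345

Baseline:
  B = 77
  J = 90 − 5·77 = -295
  E = 261 + 5·(-295) = -1214
Policy A (J := 174):
  B = 77
  J = 174
  E = 261 + 5·174 = 1131
Change in E: 1131 − (-1214) = 2345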